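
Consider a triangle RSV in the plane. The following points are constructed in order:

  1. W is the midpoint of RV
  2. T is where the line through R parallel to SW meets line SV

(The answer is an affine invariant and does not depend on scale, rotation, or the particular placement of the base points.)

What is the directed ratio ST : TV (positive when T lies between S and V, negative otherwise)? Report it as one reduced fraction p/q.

Assign R = (0, 0), S = (1, 0), V = (0, 1) — the answer is frame-independent, so this choice is without loss of generality.
1. W is the midpoint of RV ⇒ W = (0, 1/2)
2. T is where the line through R parallel to SW meets line SV ⇒ T = (2, -1)
T = S + t·(V−S) with t = -1, so ST:TV = t:(1−t) = -1:2

ST:TV = -1/2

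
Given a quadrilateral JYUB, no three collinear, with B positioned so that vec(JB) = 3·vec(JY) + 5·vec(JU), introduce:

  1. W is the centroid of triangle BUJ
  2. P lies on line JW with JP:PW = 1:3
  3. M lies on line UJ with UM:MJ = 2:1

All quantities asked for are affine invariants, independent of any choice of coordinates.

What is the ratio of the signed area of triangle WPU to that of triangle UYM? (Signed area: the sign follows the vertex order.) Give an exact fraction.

Set J = (0, 0), Y = (1, 0), U = (0, 1), B = (3, 5); any affine frame gives the same invariant.
1. W is the centroid of triangle BUJ ⇒ W = (1, 2)
2. P lies on line JW with JP:PW = 1:3 ⇒ P = (1/4, 1/2)
3. M lies on line UJ with UM:MJ = 2:1 ⇒ M = (0, 1/3)
2·[WPU] = -3/4, 2·[UYM] = -2/3
[WPU]:[UYM] = -3/4:-2/3 = 9/8

[WPU]:[UYM] = 9/8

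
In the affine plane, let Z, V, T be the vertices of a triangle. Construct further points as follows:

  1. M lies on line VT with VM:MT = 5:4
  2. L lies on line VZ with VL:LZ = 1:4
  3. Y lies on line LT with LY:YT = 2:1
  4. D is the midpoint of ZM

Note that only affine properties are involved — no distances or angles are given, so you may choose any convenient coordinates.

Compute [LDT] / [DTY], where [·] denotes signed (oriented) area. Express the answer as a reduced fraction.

[LDT]:[DTY] = 3

Work in coordinates with Z = (0, 0), V = (1, 0), T = (0, 1).
1. M lies on line VT with VM:MT = 5:4 ⇒ M = (4/9, 5/9)
2. L lies on line VZ with VL:LZ = 1:4 ⇒ L = (4/5, 0)
3. Y lies on line LT with LY:YT = 2:1 ⇒ Y = (4/15, 2/3)
4. D is the midpoint of ZM ⇒ D = (2/9, 5/18)
2·[LDT] = -16/45, 2·[DTY] = -16/135
[LDT]:[DTY] = -16/45:-16/135 = 3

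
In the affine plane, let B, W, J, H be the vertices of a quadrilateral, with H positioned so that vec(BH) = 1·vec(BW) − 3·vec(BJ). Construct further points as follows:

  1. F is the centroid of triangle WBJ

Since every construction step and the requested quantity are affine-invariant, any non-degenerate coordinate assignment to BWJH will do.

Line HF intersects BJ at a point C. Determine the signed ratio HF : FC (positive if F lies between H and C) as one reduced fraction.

Set B = (0, 0), W = (1, 0), J = (0, 1), H = (1, -3); any affine frame gives the same invariant.
1. F is the centroid of triangle WBJ ⇒ F = (1/3, 1/3)
line HF meets BJ at C = (0, 2)
F = H + t·(C−H) with t = 2/3, so HF:FC = 2/3:1/3

HF:FC = 2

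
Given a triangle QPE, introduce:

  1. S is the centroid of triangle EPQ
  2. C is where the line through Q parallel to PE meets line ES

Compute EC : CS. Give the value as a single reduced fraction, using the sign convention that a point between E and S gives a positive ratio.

EC:CS = -3/2

Set Q = (0, 0), P = (1, 0), E = (0, 1); any affine frame gives the same invariant.
1. S is the centroid of triangle EPQ ⇒ S = (1/3, 1/3)
2. C is where the line through Q parallel to PE meets line ES ⇒ C = (1, -1)
C = E + t·(S−E) with t = 3, so EC:CS = t:(1−t) = 3:-2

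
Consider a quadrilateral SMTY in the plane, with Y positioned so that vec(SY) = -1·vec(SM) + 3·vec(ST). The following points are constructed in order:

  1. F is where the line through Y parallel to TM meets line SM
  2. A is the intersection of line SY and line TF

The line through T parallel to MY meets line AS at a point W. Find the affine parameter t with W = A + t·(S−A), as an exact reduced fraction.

Set S = (0, 0), M = (1, 0), T = (0, 1), Y = (-1, 3); any affine frame gives the same invariant.
1. F is where the line through Y parallel to TM meets line SM ⇒ F = (2, 0)
2. A is the intersection of line SY and line TF ⇒ A = (-2/5, 6/5)
through T parallel to MY: direction (-2, 3); meets AS at W = (-2/3, 2)
W = A + t·(S−A) with t = -2/3

t = -2/3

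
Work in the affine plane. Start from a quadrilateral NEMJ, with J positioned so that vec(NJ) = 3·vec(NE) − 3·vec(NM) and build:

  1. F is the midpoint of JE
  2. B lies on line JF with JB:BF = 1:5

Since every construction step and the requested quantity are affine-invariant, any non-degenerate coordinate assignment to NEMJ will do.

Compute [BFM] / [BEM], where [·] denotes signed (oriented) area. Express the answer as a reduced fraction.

Set N = (0, 0), E = (1, 0), M = (0, 1), J = (3, -3); any affine frame gives the same invariant.
1. F is the midpoint of JE ⇒ F = (2, -3/2)
2. B lies on line JF with JB:BF = 1:5 ⇒ B = (17/6, -11/4)
2·[BFM] = 5/12, 2·[BEM] = 11/12
[BFM]:[BEM] = 5/12:11/12 = 5/11

[BFM]:[BEM] = 5/11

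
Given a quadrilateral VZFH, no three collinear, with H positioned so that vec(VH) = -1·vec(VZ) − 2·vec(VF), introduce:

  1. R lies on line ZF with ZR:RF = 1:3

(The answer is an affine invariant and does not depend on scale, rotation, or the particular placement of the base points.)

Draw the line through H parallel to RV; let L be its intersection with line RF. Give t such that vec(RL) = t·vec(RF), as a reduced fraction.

Assign V = (0, 0), Z = (1, 0), F = (0, 1), H = (-1, -2) — the answer is frame-independent, so this choice is without loss of generality.
1. R lies on line ZF with ZR:RF = 1:3 ⇒ R = (3/4, 1/4)
through H parallel to RV: direction (-3/4, -1/4); meets RF at L = (2, -1)
L = R + t·(F−R) with t = -5/3

t = -5/3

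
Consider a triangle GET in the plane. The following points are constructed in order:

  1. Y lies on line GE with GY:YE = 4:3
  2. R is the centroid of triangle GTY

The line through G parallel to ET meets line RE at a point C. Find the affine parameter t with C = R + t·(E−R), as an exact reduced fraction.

t = -11/10

Choose coordinates G = (0, 0), E = (1, 0), T = (0, 1).
1. Y lies on line GE with GY:YE = 4:3 ⇒ Y = (4/7, 0)
2. R is the centroid of triangle GTY ⇒ R = (4/21, 1/3)
through G parallel to ET: direction (-1, 1); meets RE at C = (-7/10, 7/10)
C = R + t·(E−R) with t = -11/10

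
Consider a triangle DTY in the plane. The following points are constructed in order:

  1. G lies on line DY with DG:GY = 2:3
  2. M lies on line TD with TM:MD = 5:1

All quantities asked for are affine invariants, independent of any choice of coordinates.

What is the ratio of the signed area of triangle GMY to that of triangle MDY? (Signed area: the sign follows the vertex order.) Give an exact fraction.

Assign D = (0, 0), T = (1, 0), Y = (0, 1) — the answer is frame-independent, so this choice is without loss of generality.
1. G lies on line DY with DG:GY = 2:3 ⇒ G = (0, 2/5)
2. M lies on line TD with TM:MD = 5:1 ⇒ M = (1/6, 0)
2·[GMY] = 1/10, 2·[MDY] = -1/6
[GMY]:[MDY] = 1/10:-1/6 = -3/5

[GMY]:[MDY] = -3/5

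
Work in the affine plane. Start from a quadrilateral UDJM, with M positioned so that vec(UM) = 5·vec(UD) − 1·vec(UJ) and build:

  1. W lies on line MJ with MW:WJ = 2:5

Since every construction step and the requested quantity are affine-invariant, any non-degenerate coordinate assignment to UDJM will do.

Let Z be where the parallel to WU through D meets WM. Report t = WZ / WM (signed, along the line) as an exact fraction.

Assign U = (0, 0), D = (1, 0), J = (0, 1), M = (5, -1) — the answer is frame-independent, so this choice is without loss of generality.
1. W lies on line MJ with MW:WJ = 2:5 ⇒ W = (25/7, -3/7)
through D parallel to WU: direction (-25/7, 3/7); meets WM at Z = (22/7, -9/35)
Z = W + t·(M−W) with t = -3/10

t = -3/10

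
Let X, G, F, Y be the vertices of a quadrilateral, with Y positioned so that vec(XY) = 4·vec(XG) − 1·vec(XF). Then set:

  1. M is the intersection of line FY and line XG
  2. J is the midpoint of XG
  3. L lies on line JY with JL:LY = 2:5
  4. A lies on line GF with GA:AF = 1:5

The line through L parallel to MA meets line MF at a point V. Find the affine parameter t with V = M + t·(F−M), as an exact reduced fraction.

Set X = (0, 0), G = (1, 0), F = (0, 1), Y = (4, -1); any affine frame gives the same invariant.
1. M is the intersection of line FY and line XG ⇒ M = (2, 0)
2. J is the midpoint of XG ⇒ J = (1/2, 0)
3. L lies on line JY with JL:LY = 2:5 ⇒ L = (3/2, -2/7)
4. A lies on line GF with GA:AF = 1:5 ⇒ A = (5/6, 1/6)
through L parallel to MA: direction (-7/6, 1/6); meets MF at V = (3, -1/2)
V = M + t·(F−M) with t = -1/2

t = -1/2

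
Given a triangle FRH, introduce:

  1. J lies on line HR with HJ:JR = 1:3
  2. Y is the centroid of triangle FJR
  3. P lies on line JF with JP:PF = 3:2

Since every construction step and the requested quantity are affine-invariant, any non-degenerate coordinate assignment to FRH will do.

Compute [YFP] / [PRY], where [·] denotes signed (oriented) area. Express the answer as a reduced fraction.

Assign F = (0, 0), R = (1, 0), H = (0, 1) — the answer is frame-independent, so this choice is without loss of generality.
1. J lies on line HR with HJ:JR = 1:3 ⇒ J = (1/4, 3/4)
2. Y is the centroid of triangle FJR ⇒ Y = (5/12, 1/4)
3. P lies on line JF with JP:PF = 3:2 ⇒ P = (1/10, 3/10)
2·[YFP] = -1/10, 2·[PRY] = 1/20
[YFP]:[PRY] = -1/10:1/20 = -2

[YFP]:[PRY] = -2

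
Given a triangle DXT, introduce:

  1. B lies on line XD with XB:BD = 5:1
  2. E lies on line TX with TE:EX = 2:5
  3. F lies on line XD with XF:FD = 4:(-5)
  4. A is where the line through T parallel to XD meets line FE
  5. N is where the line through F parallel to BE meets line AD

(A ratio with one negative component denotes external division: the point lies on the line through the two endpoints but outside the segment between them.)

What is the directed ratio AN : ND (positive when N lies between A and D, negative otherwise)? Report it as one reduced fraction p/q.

AN:ND = -203/150

Choose coordinates D = (0, 0), X = (1, 0), T = (0, 1).
1. B lies on line XD with XB:BD = 5:1 ⇒ B = (1/6, 0)
2. E lies on line TX with TE:EX = 2:5 ⇒ E = (2/7, 5/7)
3. F lies on line XD with XF:FD = 4:(-5) ⇒ F = (5, 0)
4. A is where the line through T parallel to XD meets line FE ⇒ A = (-8/5, 1)
5. N is where the line through F parallel to BE meets line AD ⇒ N = (240/53, -150/53)
N = A + t·(D−A) with t = 203/53, so AN:ND = t:(1−t) = 203/53:-150/53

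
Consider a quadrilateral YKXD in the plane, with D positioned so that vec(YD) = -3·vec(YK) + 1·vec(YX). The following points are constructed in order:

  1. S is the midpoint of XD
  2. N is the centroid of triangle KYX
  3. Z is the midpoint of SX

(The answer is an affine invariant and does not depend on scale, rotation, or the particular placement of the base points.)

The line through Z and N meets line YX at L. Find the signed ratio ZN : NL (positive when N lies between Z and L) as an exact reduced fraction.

ZN:NL = -13/4

Assign Y = (0, 0), K = (1, 0), X = (0, 1), D = (-3, 1) — the answer is frame-independent, so this choice is without loss of generality.
1. S is the midpoint of XD ⇒ S = (-3/2, 1)
2. N is the centroid of triangle KYX ⇒ N = (1/3, 1/3)
3. Z is the midpoint of SX ⇒ Z = (-3/4, 1)
line ZN meets YX at L = (0, 7/13)
N = Z + t·(L−Z) with t = 13/9, so ZN:NL = 13/9:-4/9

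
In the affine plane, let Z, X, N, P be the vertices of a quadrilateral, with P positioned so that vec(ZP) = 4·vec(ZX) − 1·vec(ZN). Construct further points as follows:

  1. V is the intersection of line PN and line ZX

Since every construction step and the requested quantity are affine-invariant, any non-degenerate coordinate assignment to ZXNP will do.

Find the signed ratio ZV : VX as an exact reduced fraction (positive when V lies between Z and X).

ZV:VX = -2

Set Z = (0, 0), X = (1, 0), N = (0, 1), P = (4, -1); any affine frame gives the same invariant.
1. V is the intersection of line PN and line ZX ⇒ V = (2, 0)
V = Z + t·(X−Z) with t = 2, so ZV:VX = t:(1−t) = 2:-1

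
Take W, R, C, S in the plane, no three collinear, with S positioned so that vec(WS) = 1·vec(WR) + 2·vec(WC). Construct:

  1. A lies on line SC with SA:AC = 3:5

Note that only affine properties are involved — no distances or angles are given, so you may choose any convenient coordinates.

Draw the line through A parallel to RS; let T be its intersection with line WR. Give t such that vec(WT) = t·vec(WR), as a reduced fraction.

t = 5/8

Choose coordinates W = (0, 0), R = (1, 0), C = (0, 1), S = (1, 2).
1. A lies on line SC with SA:AC = 3:5 ⇒ A = (5/8, 13/8)
through A parallel to RS: direction (0, 2); meets WR at T = (5/8, 0)
T = W + t·(R−W) with t = 5/8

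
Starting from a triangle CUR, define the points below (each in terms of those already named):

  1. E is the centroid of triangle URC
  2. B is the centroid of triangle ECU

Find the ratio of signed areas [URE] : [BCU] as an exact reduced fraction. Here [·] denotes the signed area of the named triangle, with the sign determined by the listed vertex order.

Assign C = (0, 0), U = (1, 0), R = (0, 1) — the answer is frame-independent, so this choice is without loss of generality.
1. E is the centroid of triangle URC ⇒ E = (1/3, 1/3)
2. B is the centroid of triangle ECU ⇒ B = (4/9, 1/9)
2·[URE] = 1/3, 2·[BCU] = 1/9
[URE]:[BCU] = 1/3:1/9 = 3

[URE]:[BCU] = 3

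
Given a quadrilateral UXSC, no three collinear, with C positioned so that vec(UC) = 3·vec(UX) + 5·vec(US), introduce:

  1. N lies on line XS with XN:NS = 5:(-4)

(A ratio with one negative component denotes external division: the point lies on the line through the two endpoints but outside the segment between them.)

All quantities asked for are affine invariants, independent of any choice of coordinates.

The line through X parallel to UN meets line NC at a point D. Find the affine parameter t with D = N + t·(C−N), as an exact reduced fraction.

Assign U = (0, 0), X = (1, 0), S = (0, 1), C = (3, 5) — the answer is frame-independent, so this choice is without loss of generality.
1. N lies on line XS with XN:NS = 5:(-4) ⇒ N = (-4, 5)
through X parallel to UN: direction (-4, 5); meets NC at D = (-3, 5)
D = N + t·(C−N) with t = 1/7

t = 1/7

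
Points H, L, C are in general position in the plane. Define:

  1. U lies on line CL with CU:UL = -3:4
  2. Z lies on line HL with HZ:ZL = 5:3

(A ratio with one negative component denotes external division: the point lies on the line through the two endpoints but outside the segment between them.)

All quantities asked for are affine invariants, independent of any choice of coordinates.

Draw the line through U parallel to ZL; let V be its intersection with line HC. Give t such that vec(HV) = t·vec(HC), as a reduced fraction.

t = 4

Assign H = (0, 0), L = (1, 0), C = (0, 1) — the answer is frame-independent, so this choice is without loss of generality.
1. U lies on line CL with CU:UL = -3:4 ⇒ U = (-3, 4)
2. Z lies on line HL with HZ:ZL = 5:3 ⇒ Z = (5/8, 0)
through U parallel to ZL: direction (3/8, 0); meets HC at V = (0, 4)
V = H + t·(C−H) with t = 4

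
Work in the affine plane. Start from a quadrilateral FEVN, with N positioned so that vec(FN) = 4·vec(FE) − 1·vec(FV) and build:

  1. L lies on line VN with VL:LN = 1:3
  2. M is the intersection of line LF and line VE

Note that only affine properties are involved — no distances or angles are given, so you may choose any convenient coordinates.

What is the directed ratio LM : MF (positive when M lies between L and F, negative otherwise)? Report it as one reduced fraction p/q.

Choose coordinates F = (0, 0), E = (1, 0), V = (0, 1), N = (4, -1).
1. L lies on line VN with VL:LN = 1:3 ⇒ L = (1, 1/2)
2. M is the intersection of line LF and line VE ⇒ M = (2/3, 1/3)
M = L + t·(F−L) with t = 1/3, so LM:MF = t:(1−t) = 1/3:2/3

LM:MF = 1/2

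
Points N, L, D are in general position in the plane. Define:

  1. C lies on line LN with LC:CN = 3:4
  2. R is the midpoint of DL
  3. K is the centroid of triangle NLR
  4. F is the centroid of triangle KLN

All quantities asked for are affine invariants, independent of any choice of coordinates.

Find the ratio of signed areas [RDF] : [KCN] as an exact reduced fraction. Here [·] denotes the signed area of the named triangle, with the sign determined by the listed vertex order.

Choose coordinates N = (0, 0), L = (1, 0), D = (0, 1).
1. C lies on line LN with LC:CN = 3:4 ⇒ C = (4/7, 0)
2. R is the midpoint of DL ⇒ R = (1/2, 1/2)
3. K is the centroid of triangle NLR ⇒ K = (1/2, 1/6)
4. F is the centroid of triangle KLN ⇒ F = (1/2, 1/18)
2·[RDF] = 2/9, 2·[KCN] = -2/21
[RDF]:[KCN] = 2/9:-2/21 = -7/3

[RDF]:[KCN] = -7/3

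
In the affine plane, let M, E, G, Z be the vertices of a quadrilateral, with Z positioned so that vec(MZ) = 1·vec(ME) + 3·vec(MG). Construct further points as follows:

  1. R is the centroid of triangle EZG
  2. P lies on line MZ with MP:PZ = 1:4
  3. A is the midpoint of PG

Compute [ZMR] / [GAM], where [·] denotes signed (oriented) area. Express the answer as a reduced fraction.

[ZMR]:[GAM] = -20/3

Set M = (0, 0), E = (1, 0), G = (0, 1), Z = (1, 3); any affine frame gives the same invariant.
1. R is the centroid of triangle EZG ⇒ R = (2/3, 4/3)
2. P lies on line MZ with MP:PZ = 1:4 ⇒ P = (1/5, 3/5)
3. A is the midpoint of PG ⇒ A = (1/10, 4/5)
2·[ZMR] = 2/3, 2·[GAM] = -1/10
[ZMR]:[GAM] = 2/3:-1/10 = -20/3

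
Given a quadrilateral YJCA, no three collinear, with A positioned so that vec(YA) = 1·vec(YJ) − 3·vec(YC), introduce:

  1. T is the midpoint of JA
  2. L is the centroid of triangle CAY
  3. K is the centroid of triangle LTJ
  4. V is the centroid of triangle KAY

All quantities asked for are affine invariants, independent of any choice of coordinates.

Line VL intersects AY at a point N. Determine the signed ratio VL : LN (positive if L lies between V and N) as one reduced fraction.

VL:LN = 11/18

Work in coordinates with Y = (0, 0), J = (1, 0), C = (0, 1), A = (1, -3).
1. T is the midpoint of JA ⇒ T = (1, -3/2)
2. L is the centroid of triangle CAY ⇒ L = (1/3, -2/3)
3. K is the centroid of triangle LTJ ⇒ K = (7/9, -13/18)
4. V is the centroid of triangle KAY ⇒ V = (16/27, -67/54)
line VL meets AY at N = (-1/11, 3/11)
L = V + t·(N−V) with t = 11/29, so VL:LN = 11/29:18/29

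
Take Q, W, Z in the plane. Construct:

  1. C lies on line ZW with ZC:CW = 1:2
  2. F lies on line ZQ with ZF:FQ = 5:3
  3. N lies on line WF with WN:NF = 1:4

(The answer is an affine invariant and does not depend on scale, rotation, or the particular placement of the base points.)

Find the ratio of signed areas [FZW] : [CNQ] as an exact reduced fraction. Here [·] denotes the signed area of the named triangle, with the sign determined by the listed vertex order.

[FZW]:[CNQ] = 75/61

Work in coordinates with Q = (0, 0), W = (1, 0), Z = (0, 1).
1. C lies on line ZW with ZC:CW = 1:2 ⇒ C = (1/3, 2/3)
2. F lies on line ZQ with ZF:FQ = 5:3 ⇒ F = (0, 3/8)
3. N lies on line WF with WN:NF = 1:4 ⇒ N = (4/5, 3/40)
2·[FZW] = -5/8, 2·[CNQ] = -61/120
[FZW]:[CNQ] = -5/8:-61/120 = 75/61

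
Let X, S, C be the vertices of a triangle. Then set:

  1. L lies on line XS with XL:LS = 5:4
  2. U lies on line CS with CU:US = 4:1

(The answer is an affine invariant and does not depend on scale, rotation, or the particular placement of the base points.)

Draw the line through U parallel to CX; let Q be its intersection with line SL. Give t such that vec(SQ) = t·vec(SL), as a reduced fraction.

t = 9/20

Choose coordinates X = (0, 0), S = (1, 0), C = (0, 1).
1. L lies on line XS with XL:LS = 5:4 ⇒ L = (5/9, 0)
2. U lies on line CS with CU:US = 4:1 ⇒ U = (4/5, 1/5)
through U parallel to CX: direction (0, -1); meets SL at Q = (4/5, 0)
Q = S + t·(L−S) with t = 9/20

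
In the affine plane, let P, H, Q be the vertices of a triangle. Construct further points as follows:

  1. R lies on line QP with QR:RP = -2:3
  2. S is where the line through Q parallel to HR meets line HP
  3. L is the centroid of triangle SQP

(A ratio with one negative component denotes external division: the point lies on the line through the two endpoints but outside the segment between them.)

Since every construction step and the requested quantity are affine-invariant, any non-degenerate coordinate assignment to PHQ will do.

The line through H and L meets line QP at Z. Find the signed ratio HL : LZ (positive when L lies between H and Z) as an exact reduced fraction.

HL:LZ = 8

Set P = (0, 0), H = (1, 0), Q = (0, 1); any affine frame gives the same invariant.
1. R lies on line QP with QR:RP = -2:3 ⇒ R = (0, 3)
2. S is where the line through Q parallel to HR meets line HP ⇒ S = (1/3, 0)
3. L is the centroid of triangle SQP ⇒ L = (1/9, 1/3)
line HL meets QP at Z = (0, 3/8)
L = H + t·(Z−H) with t = 8/9, so HL:LZ = 8/9:1/9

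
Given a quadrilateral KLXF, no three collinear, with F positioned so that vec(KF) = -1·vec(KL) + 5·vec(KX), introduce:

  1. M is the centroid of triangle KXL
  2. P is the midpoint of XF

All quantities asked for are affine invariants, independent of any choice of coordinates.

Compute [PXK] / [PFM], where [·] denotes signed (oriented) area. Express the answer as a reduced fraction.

[PXK]:[PFM] = 3/2

Choose coordinates K = (0, 0), L = (1, 0), X = (0, 1), F = (-1, 5).
1. M is the centroid of triangle KXL ⇒ M = (1/3, 1/3)
2. P is the midpoint of XF ⇒ P = (-1/2, 3)
2·[PXK] = -1/2, 2·[PFM] = -1/3
[PXK]:[PFM] = -1/2:-1/3 = 3/2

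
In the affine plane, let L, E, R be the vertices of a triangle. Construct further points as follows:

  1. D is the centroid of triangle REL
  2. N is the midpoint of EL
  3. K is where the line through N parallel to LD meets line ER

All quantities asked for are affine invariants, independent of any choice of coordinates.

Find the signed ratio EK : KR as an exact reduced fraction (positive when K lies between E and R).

Assign L = (0, 0), E = (1, 0), R = (0, 1) — the answer is frame-independent, so this choice is without loss of generality.
1. D is the centroid of triangle REL ⇒ D = (1/3, 1/3)
2. N is the midpoint of EL ⇒ N = (1/2, 0)
3. K is where the line through N parallel to LD meets line ER ⇒ K = (3/4, 1/4)
K = E + t·(R−E) with t = 1/4, so EK:KR = t:(1−t) = 1/4:3/4

EK:KR = 1/3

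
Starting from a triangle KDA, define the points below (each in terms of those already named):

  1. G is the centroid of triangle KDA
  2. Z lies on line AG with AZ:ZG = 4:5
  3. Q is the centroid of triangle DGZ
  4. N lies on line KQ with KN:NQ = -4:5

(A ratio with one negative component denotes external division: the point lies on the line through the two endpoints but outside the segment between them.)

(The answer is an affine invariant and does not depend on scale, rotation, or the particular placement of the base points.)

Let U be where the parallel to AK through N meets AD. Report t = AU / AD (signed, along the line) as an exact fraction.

t = -160/81

Set K = (0, 0), D = (1, 0), A = (0, 1); any affine frame gives the same invariant.
1. G is the centroid of triangle KDA ⇒ G = (1/3, 1/3)
2. Z lies on line AG with AZ:ZG = 4:5 ⇒ Z = (4/27, 19/27)
3. Q is the centroid of triangle DGZ ⇒ Q = (40/81, 28/81)
4. N lies on line KQ with KN:NQ = -4:5 ⇒ N = (-160/81, -112/81)
through N parallel to AK: direction (0, -1); meets AD at U = (-160/81, 241/81)
U = A + t·(D−A) with t = -160/81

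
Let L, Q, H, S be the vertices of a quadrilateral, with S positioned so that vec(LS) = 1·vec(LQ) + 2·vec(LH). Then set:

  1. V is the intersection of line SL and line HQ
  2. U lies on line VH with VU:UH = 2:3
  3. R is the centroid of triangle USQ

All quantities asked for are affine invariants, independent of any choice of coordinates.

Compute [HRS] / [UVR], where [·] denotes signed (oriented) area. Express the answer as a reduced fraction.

[HRS]:[UVR] = 9

Choose coordinates L = (0, 0), Q = (1, 0), H = (0, 1), S = (1, 2).
1. V is the intersection of line SL and line HQ ⇒ V = (1/3, 2/3)
2. U lies on line VH with VU:UH = 2:3 ⇒ U = (1/5, 4/5)
3. R is the centroid of triangle USQ ⇒ R = (11/15, 14/15)
2·[HRS] = 4/5, 2·[UVR] = 4/45
[HRS]:[UVR] = 4/5:4/45 = 9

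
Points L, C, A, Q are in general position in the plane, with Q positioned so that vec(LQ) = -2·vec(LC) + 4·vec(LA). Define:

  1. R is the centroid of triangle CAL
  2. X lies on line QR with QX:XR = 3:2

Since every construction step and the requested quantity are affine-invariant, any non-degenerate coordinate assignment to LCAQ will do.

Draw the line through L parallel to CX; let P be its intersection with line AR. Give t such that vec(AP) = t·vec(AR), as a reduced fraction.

t = 24/7

Work in coordinates with L = (0, 0), C = (1, 0), A = (0, 1), Q = (-2, 4).
1. R is the centroid of triangle CAL ⇒ R = (1/3, 1/3)
2. X lies on line QR with QX:XR = 3:2 ⇒ X = (-3/5, 9/5)
through L parallel to CX: direction (-8/5, 9/5); meets AR at P = (8/7, -9/7)
P = A + t·(R−A) with t = 24/7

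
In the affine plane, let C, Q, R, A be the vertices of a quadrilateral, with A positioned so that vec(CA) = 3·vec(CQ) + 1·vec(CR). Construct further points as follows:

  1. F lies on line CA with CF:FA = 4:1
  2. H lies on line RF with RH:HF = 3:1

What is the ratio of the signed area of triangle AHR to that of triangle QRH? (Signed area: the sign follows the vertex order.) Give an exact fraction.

[AHR]:[QRH] = 3/11

Choose coordinates C = (0, 0), Q = (1, 0), R = (0, 1), A = (3, 1).
1. F lies on line CA with CF:FA = 4:1 ⇒ F = (12/5, 4/5)
2. H lies on line RF with RH:HF = 3:1 ⇒ H = (9/5, 17/20)
2·[AHR] = -9/20, 2·[QRH] = -33/20
[AHR]:[QRH] = -9/20:-33/20 = 3/11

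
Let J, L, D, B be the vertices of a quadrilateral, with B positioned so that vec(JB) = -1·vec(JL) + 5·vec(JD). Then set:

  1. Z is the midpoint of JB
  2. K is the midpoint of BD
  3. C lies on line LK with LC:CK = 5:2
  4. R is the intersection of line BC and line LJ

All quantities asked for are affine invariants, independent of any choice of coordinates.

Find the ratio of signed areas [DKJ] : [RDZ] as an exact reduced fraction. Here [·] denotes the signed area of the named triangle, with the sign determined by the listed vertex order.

[DKJ]:[RDZ] = -8/7

Set J = (0, 0), L = (1, 0), D = (0, 1), B = (-1, 5); any affine frame gives the same invariant.
1. Z is the midpoint of JB ⇒ Z = (-1/2, 5/2)
2. K is the midpoint of BD ⇒ K = (-1/2, 3)
3. C lies on line LK with LC:CK = 5:2 ⇒ C = (-1/14, 15/7)
4. R is the intersection of line BC and line LJ ⇒ R = (5/8, 0)
2·[DKJ] = 1/2, 2·[RDZ] = -7/16
[DKJ]:[RDZ] = 1/2:-7/16 = -8/7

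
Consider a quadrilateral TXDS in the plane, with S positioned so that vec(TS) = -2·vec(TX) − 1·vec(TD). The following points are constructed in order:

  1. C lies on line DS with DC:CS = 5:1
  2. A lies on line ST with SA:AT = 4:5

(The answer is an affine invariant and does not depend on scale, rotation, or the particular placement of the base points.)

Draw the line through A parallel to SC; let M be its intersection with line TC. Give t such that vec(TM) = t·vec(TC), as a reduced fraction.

Choose coordinates T = (0, 0), X = (1, 0), D = (0, 1), S = (-2, -1).
1. C lies on line DS with DC:CS = 5:1 ⇒ C = (-5/3, -2/3)
2. A lies on line ST with SA:AT = 4:5 ⇒ A = (-10/9, -5/9)
through A parallel to SC: direction (1/3, 1/3); meets TC at M = (-25/27, -10/27)
M = T + t·(C−T) with t = 5/9

t = 5/9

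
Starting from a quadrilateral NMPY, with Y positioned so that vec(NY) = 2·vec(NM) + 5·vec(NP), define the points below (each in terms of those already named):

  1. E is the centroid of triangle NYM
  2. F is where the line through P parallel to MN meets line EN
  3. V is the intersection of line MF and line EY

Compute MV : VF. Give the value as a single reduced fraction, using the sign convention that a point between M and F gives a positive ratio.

Set N = (0, 0), M = (1, 0), P = (0, 1), Y = (2, 5); any affine frame gives the same invariant.
1. E is the centroid of triangle NYM ⇒ E = (1, 5/3)
2. F is where the line through P parallel to MN meets line EN ⇒ F = (3/5, 1)
3. V is the intersection of line MF and line EY ⇒ V = (5/7, 5/7)
V = M + t·(F−M) with t = 5/7, so MV:VF = t:(1−t) = 5/7:2/7

MV:VF = 5/2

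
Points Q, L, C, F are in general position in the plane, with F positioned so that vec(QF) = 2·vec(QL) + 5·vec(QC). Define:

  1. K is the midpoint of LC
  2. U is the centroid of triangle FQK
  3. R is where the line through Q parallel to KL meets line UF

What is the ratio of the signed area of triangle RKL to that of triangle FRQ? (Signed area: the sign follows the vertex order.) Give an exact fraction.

[RKL]:[FRQ] = 13/21

Set Q = (0, 0), L = (1, 0), C = (0, 1), F = (2, 5); any affine frame gives the same invariant.
1. K is the midpoint of LC ⇒ K = (1/2, 1/2)
2. U is the centroid of triangle FQK ⇒ U = (5/6, 11/6)
3. R is where the line through Q parallel to KL meets line UF ⇒ R = (3/26, -3/26)
2·[RKL] = -1/2, 2·[FRQ] = -21/26
[RKL]:[FRQ] = -1/2:-21/26 = 13/21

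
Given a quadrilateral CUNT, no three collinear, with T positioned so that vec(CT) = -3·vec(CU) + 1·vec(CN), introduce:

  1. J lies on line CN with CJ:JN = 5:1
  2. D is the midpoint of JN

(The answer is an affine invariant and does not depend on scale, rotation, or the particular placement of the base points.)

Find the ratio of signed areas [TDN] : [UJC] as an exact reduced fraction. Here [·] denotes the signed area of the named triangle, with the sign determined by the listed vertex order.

[TDN]:[UJC] = 3/10

Set C = (0, 0), U = (1, 0), N = (0, 1), T = (-3, 1); any affine frame gives the same invariant.
1. J lies on line CN with CJ:JN = 5:1 ⇒ J = (0, 5/6)
2. D is the midpoint of JN ⇒ D = (0, 11/12)
2·[TDN] = 1/4, 2·[UJC] = 5/6
[TDN]:[UJC] = 1/4:5/6 = 3/10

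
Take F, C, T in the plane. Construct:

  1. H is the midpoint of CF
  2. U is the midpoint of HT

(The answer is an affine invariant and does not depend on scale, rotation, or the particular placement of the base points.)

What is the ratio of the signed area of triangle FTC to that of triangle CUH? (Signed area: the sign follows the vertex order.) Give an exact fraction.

[FTC]:[CUH] = -4

Assign F = (0, 0), C = (1, 0), T = (0, 1) — the answer is frame-independent, so this choice is without loss of generality.
1. H is the midpoint of CF ⇒ H = (1/2, 0)
2. U is the midpoint of HT ⇒ U = (1/4, 1/2)
2·[FTC] = -1, 2·[CUH] = 1/4
[FTC]:[CUH] = -1:1/4 = -4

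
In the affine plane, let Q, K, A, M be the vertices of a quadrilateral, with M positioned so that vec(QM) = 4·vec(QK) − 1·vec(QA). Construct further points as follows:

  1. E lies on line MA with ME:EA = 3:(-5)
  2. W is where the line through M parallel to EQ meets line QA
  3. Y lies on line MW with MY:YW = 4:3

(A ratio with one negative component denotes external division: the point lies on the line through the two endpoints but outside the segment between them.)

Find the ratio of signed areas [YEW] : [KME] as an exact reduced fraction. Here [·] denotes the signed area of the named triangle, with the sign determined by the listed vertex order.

[YEW]:[KME] = 12/35

Choose coordinates Q = (0, 0), K = (1, 0), A = (0, 1), M = (4, -1).
1. E lies on line MA with ME:EA = 3:(-5) ⇒ E = (10, -4)
2. W is where the line through M parallel to EQ meets line QA ⇒ W = (0, 3/5)
3. Y lies on line MW with MY:YW = 4:3 ⇒ Y = (12/7, -3/35)
2·[YEW] = -36/35, 2·[KME] = -3
[YEW]:[KME] = -36/35:-3 = 12/35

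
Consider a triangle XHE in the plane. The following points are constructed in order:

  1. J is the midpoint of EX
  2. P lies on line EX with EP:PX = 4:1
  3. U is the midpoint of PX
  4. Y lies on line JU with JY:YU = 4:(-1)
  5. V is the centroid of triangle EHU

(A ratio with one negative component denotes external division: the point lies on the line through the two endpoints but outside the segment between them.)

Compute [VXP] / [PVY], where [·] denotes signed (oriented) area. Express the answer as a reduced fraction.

[VXP]:[PVY] = 6/7

Work in coordinates with X = (0, 0), H = (1, 0), E = (0, 1).
1. J is the midpoint of EX ⇒ J = (0, 1/2)
2. P lies on line EX with EP:PX = 4:1 ⇒ P = (0, 1/5)
3. U is the midpoint of PX ⇒ U = (0, 1/10)
4. Y lies on line JU with JY:YU = 4:(-1) ⇒ Y = (0, -1/30)
5. V is the centroid of triangle EHU ⇒ V = (1/3, 11/30)
2·[VXP] = -1/15, 2·[PVY] = -7/90
[VXP]:[PVY] = -1/15:-7/90 = 6/7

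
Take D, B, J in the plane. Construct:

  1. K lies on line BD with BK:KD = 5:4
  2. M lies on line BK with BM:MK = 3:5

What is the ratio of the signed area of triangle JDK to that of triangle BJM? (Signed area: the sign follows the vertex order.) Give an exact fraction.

Assign D = (0, 0), B = (1, 0), J = (0, 1) — the answer is frame-independent, so this choice is without loss of generality.
1. K lies on line BD with BK:KD = 5:4 ⇒ K = (4/9, 0)
2. M lies on line BK with BM:MK = 3:5 ⇒ M = (19/24, 0)
2·[JDK] = 4/9, 2·[BJM] = 5/24
[JDK]:[BJM] = 4/9:5/24 = 32/15

[JDK]:[BJM] = 32/15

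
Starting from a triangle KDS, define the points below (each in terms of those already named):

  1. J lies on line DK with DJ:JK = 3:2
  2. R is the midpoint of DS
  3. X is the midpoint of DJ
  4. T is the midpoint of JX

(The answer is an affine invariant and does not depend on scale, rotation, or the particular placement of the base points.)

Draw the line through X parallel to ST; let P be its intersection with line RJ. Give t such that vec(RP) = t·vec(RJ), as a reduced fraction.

t = 1/5

Work in coordinates with K = (0, 0), D = (1, 0), S = (0, 1).
1. J lies on line DK with DJ:JK = 3:2 ⇒ J = (2/5, 0)
2. R is the midpoint of DS ⇒ R = (1/2, 1/2)
3. X is the midpoint of DJ ⇒ X = (7/10, 0)
4. T is the midpoint of JX ⇒ T = (11/20, 0)
through X parallel to ST: direction (11/20, -1); meets RJ at P = (12/25, 2/5)
P = R + t·(J−R) with t = 1/5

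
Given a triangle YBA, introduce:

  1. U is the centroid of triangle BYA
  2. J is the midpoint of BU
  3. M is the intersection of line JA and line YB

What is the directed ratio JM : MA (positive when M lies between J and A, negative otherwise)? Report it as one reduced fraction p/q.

Set Y = (0, 0), B = (1, 0), A = (0, 1); any affine frame gives the same invariant.
1. U is the centroid of triangle BYA ⇒ U = (1/3, 1/3)
2. J is the midpoint of BU ⇒ J = (2/3, 1/6)
3. M is the intersection of line JA and line YB ⇒ M = (4/5, 0)
M = J + t·(A−J) with t = -1/5, so JM:MA = t:(1−t) = -1/5:6/5

JM:MA = -1/6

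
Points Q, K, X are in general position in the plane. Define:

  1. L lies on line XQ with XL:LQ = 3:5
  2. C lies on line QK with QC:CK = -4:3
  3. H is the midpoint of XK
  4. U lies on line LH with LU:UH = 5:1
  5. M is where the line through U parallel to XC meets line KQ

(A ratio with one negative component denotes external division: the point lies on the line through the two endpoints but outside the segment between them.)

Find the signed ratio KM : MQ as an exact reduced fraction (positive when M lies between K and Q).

KM:MQ = -3/5

Assign Q = (0, 0), K = (1, 0), X = (0, 1) — the answer is frame-independent, so this choice is without loss of generality.
1. L lies on line XQ with XL:LQ = 3:5 ⇒ L = (0, 5/8)
2. C lies on line QK with QC:CK = -4:3 ⇒ C = (4, 0)
3. H is the midpoint of XK ⇒ H = (1/2, 1/2)
4. U lies on line LH with LU:UH = 5:1 ⇒ U = (5/12, 25/48)
5. M is where the line through U parallel to XC meets line KQ ⇒ M = (5/2, 0)
M = K + t·(Q−K) with t = -3/2, so KM:MQ = t:(1−t) = -3/2:5/2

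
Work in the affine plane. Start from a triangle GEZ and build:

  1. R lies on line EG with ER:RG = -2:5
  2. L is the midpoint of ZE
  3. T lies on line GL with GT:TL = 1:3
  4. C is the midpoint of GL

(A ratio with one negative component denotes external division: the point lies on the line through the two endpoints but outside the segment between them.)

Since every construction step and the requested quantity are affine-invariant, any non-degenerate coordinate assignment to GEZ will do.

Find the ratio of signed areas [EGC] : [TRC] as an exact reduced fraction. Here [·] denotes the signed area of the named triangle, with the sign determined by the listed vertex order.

Assign G = (0, 0), E = (1, 0), Z = (0, 1) — the answer is frame-independent, so this choice is without loss of generality.
1. R lies on line EG with ER:RG = -2:5 ⇒ R = (5/3, 0)
2. L is the midpoint of ZE ⇒ L = (1/2, 1/2)
3. T lies on line GL with GT:TL = 1:3 ⇒ T = (1/8, 1/8)
4. C is the midpoint of GL ⇒ C = (1/4, 1/4)
2·[EGC] = -1/4, 2·[TRC] = 5/24
[EGC]:[TRC] = -1/4:5/24 = -6/5

[EGC]:[TRC] = -6/5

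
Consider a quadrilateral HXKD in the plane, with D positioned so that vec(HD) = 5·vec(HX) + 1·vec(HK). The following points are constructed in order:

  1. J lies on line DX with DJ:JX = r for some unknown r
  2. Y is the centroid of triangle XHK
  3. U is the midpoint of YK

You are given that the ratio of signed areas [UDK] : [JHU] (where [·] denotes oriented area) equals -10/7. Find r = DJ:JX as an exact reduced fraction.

Assign H = (0, 0), X = (1, 0), K = (0, 1), D = (5, 1) — the answer is frame-independent, so this choice is without loss of generality.
1. With DJ:JX = r, write λ = r/(r+1) so J = D + λ·(X−D); J is affine-linear in λ
2. Y is the centroid of triangle XHK ⇒ Y = (1/3, 1/3)
3. U is the midpoint of YK ⇒ U = (1/6, 2/3)
Every point depending on J is an affine combination of J and λ-independent points, so each such coordinate is linear in λ; the λ² term in each signed area is a multiple of (X−D)×(X−D) = 0, so 2·[UDK] and 2·[JHU] are each linear in λ. Evaluating at λ=0 and λ=1:
  2·[UDK] = 5/3,   2·[JHU] = 5/2·λ − 19/6
So [UDK]:[JHU] = (5/3) / (5/2·λ − 19/6). Setting this equal to -10/7:
  5/3 = -10/7·(5/2·λ − 19/6)  ⇒  λ = 4/5
Then r = λ/(1−λ) = (4/5)/(1/5) = 4. Check: with r = 4, J = (9/5, 1/5) and [UDK]:[JHU] = -10/7 as required.

r = 4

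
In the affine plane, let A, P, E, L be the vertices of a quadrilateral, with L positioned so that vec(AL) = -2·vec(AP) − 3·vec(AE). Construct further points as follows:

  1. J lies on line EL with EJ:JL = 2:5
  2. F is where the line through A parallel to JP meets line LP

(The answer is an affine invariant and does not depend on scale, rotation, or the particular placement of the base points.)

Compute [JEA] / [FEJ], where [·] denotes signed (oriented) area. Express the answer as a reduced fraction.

[JEA]:[FEJ] = -10/31

Assign A = (0, 0), P = (1, 0), E = (0, 1), L = (-2, -3) — the answer is frame-independent, so this choice is without loss of generality.
1. J lies on line EL with EJ:JL = 2:5 ⇒ J = (-4/7, -1/7)
2. F is where the line through A parallel to JP meets line LP ⇒ F = (11/10, 1/10)
2·[JEA] = -4/7, 2·[FEJ] = 62/35
[JEA]:[FEJ] = -4/7:62/35 = -10/31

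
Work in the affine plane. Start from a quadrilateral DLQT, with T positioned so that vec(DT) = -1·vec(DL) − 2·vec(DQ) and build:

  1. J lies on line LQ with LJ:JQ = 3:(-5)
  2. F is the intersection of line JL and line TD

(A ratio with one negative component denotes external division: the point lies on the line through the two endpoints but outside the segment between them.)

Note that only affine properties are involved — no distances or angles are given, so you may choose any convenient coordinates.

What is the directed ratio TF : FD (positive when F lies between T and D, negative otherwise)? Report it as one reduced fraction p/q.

TF:FD = -4

Set D = (0, 0), L = (1, 0), Q = (0, 1), T = (-1, -2); any affine frame gives the same invariant.
1. J lies on line LQ with LJ:JQ = 3:(-5) ⇒ J = (5/2, -3/2)
2. F is the intersection of line JL and line TD ⇒ F = (1/3, 2/3)
F = T + t·(D−T) with t = 4/3, so TF:FD = t:(1−t) = 4/3:-1/3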